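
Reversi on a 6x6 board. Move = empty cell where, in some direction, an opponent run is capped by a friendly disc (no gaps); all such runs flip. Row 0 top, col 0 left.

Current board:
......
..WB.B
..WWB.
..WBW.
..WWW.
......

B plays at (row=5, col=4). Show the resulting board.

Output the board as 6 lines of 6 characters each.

Answer: ......
..WB.B
..WWB.
..WBB.
..WWB.
....B.

Derivation:
Place B at (5,4); scan 8 dirs for brackets.
Dir NW: opp run (4,3) (3,2), next='.' -> no flip
Dir N: opp run (4,4) (3,4) capped by B -> flip
Dir NE: first cell '.' (not opp) -> no flip
Dir W: first cell '.' (not opp) -> no flip
Dir E: first cell '.' (not opp) -> no flip
Dir SW: edge -> no flip
Dir S: edge -> no flip
Dir SE: edge -> no flip
All flips: (3,4) (4,4)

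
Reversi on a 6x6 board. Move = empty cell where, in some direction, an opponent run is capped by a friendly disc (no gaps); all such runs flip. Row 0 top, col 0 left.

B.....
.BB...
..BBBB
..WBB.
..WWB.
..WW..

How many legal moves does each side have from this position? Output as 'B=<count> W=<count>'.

-- B to move --
(2,1): no bracket -> illegal
(3,1): flips 1 -> legal
(4,1): flips 3 -> legal
(5,1): flips 1 -> legal
(5,4): no bracket -> illegal
B mobility = 3
-- W to move --
(0,1): no bracket -> illegal
(0,2): flips 2 -> legal
(0,3): no bracket -> illegal
(1,0): no bracket -> illegal
(1,3): flips 2 -> legal
(1,4): flips 1 -> legal
(1,5): flips 2 -> legal
(2,0): no bracket -> illegal
(2,1): no bracket -> illegal
(3,1): no bracket -> illegal
(3,5): flips 3 -> legal
(4,5): flips 1 -> legal
(5,4): no bracket -> illegal
(5,5): no bracket -> illegal
W mobility = 6

Answer: B=3 W=6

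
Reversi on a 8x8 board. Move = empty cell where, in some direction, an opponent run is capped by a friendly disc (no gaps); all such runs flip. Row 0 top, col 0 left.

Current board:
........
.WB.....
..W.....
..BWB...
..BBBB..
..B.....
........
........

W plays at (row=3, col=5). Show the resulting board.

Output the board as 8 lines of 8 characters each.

Answer: ........
.WB.....
..W.....
..BWWW..
..BBBB..
..B.....
........
........

Derivation:
Place W at (3,5); scan 8 dirs for brackets.
Dir NW: first cell '.' (not opp) -> no flip
Dir N: first cell '.' (not opp) -> no flip
Dir NE: first cell '.' (not opp) -> no flip
Dir W: opp run (3,4) capped by W -> flip
Dir E: first cell '.' (not opp) -> no flip
Dir SW: opp run (4,4), next='.' -> no flip
Dir S: opp run (4,5), next='.' -> no flip
Dir SE: first cell '.' (not opp) -> no flip
All flips: (3,4)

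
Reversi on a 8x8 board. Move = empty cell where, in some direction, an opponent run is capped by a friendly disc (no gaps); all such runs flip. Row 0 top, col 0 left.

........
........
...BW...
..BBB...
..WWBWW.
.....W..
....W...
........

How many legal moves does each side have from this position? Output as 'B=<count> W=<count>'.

Answer: B=11 W=6

Derivation:
-- B to move --
(1,3): no bracket -> illegal
(1,4): flips 1 -> legal
(1,5): flips 1 -> legal
(2,5): flips 1 -> legal
(3,1): no bracket -> illegal
(3,5): no bracket -> illegal
(3,6): no bracket -> illegal
(3,7): no bracket -> illegal
(4,1): flips 2 -> legal
(4,7): flips 2 -> legal
(5,1): flips 1 -> legal
(5,2): flips 2 -> legal
(5,3): flips 1 -> legal
(5,4): flips 1 -> legal
(5,6): flips 1 -> legal
(5,7): no bracket -> illegal
(6,3): no bracket -> illegal
(6,5): no bracket -> illegal
(6,6): flips 1 -> legal
(7,3): no bracket -> illegal
(7,4): no bracket -> illegal
(7,5): no bracket -> illegal
B mobility = 11
-- W to move --
(1,2): flips 2 -> legal
(1,3): flips 2 -> legal
(1,4): no bracket -> illegal
(2,1): flips 1 -> legal
(2,2): flips 4 -> legal
(2,5): flips 1 -> legal
(3,1): no bracket -> illegal
(3,5): no bracket -> illegal
(4,1): no bracket -> illegal
(5,3): no bracket -> illegal
(5,4): flips 2 -> legal
W mobility = 6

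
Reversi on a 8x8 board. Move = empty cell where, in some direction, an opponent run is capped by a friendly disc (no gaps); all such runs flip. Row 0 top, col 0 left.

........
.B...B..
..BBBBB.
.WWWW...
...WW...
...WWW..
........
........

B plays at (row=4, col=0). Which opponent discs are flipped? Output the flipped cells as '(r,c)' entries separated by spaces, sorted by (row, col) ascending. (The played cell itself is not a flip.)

Dir NW: edge -> no flip
Dir N: first cell '.' (not opp) -> no flip
Dir NE: opp run (3,1) capped by B -> flip
Dir W: edge -> no flip
Dir E: first cell '.' (not opp) -> no flip
Dir SW: edge -> no flip
Dir S: first cell '.' (not opp) -> no flip
Dir SE: first cell '.' (not opp) -> no flip

Answer: (3,1)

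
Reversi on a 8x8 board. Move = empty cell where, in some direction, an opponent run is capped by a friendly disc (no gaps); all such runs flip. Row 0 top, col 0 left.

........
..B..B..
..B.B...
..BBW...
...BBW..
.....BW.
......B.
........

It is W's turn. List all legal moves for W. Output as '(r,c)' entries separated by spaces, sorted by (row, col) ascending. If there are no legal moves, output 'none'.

Answer: (1,4) (3,1) (4,2) (5,2) (5,4) (6,5) (7,6)

Derivation:
(0,1): no bracket -> illegal
(0,2): no bracket -> illegal
(0,3): no bracket -> illegal
(0,4): no bracket -> illegal
(0,5): no bracket -> illegal
(0,6): no bracket -> illegal
(1,1): no bracket -> illegal
(1,3): no bracket -> illegal
(1,4): flips 1 -> legal
(1,6): no bracket -> illegal
(2,1): no bracket -> illegal
(2,3): no bracket -> illegal
(2,5): no bracket -> illegal
(2,6): no bracket -> illegal
(3,1): flips 2 -> legal
(3,5): no bracket -> illegal
(4,1): no bracket -> illegal
(4,2): flips 2 -> legal
(4,6): no bracket -> illegal
(5,2): flips 1 -> legal
(5,3): no bracket -> illegal
(5,4): flips 2 -> legal
(5,7): no bracket -> illegal
(6,4): no bracket -> illegal
(6,5): flips 1 -> legal
(6,7): no bracket -> illegal
(7,5): no bracket -> illegal
(7,6): flips 1 -> legal
(7,7): no bracket -> illegal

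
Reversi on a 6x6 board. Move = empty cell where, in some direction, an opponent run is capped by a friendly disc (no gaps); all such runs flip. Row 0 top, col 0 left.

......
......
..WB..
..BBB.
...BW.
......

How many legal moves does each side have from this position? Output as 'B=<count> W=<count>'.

-- B to move --
(1,1): flips 1 -> legal
(1,2): flips 1 -> legal
(1,3): no bracket -> illegal
(2,1): flips 1 -> legal
(3,1): no bracket -> illegal
(3,5): no bracket -> illegal
(4,5): flips 1 -> legal
(5,3): no bracket -> illegal
(5,4): flips 1 -> legal
(5,5): flips 1 -> legal
B mobility = 6
-- W to move --
(1,2): no bracket -> illegal
(1,3): no bracket -> illegal
(1,4): no bracket -> illegal
(2,1): no bracket -> illegal
(2,4): flips 2 -> legal
(2,5): no bracket -> illegal
(3,1): no bracket -> illegal
(3,5): no bracket -> illegal
(4,1): no bracket -> illegal
(4,2): flips 2 -> legal
(4,5): no bracket -> illegal
(5,2): no bracket -> illegal
(5,3): no bracket -> illegal
(5,4): no bracket -> illegal
W mobility = 2

Answer: B=6 W=2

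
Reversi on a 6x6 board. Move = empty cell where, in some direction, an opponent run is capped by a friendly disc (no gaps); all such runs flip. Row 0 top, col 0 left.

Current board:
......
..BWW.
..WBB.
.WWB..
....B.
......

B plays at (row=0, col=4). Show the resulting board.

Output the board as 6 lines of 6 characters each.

Answer: ....B.
..BWB.
..WBB.
.WWB..
....B.
......

Derivation:
Place B at (0,4); scan 8 dirs for brackets.
Dir NW: edge -> no flip
Dir N: edge -> no flip
Dir NE: edge -> no flip
Dir W: first cell '.' (not opp) -> no flip
Dir E: first cell '.' (not opp) -> no flip
Dir SW: opp run (1,3) (2,2) (3,1), next='.' -> no flip
Dir S: opp run (1,4) capped by B -> flip
Dir SE: first cell '.' (not opp) -> no flip
All flips: (1,4)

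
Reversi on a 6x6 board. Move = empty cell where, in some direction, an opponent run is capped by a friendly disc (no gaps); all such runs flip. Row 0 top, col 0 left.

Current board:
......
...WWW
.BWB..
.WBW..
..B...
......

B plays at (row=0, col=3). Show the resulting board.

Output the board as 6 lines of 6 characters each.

Answer: ...B..
...BWW
.BWB..
.WBW..
..B...
......

Derivation:
Place B at (0,3); scan 8 dirs for brackets.
Dir NW: edge -> no flip
Dir N: edge -> no flip
Dir NE: edge -> no flip
Dir W: first cell '.' (not opp) -> no flip
Dir E: first cell '.' (not opp) -> no flip
Dir SW: first cell '.' (not opp) -> no flip
Dir S: opp run (1,3) capped by B -> flip
Dir SE: opp run (1,4), next='.' -> no flip
All flips: (1,3)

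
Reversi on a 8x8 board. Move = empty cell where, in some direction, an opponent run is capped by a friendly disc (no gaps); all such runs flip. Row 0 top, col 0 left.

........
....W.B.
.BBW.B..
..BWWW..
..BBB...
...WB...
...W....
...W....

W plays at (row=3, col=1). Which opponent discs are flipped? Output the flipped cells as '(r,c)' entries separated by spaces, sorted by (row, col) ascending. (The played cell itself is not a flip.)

Dir NW: first cell '.' (not opp) -> no flip
Dir N: opp run (2,1), next='.' -> no flip
Dir NE: opp run (2,2), next='.' -> no flip
Dir W: first cell '.' (not opp) -> no flip
Dir E: opp run (3,2) capped by W -> flip
Dir SW: first cell '.' (not opp) -> no flip
Dir S: first cell '.' (not opp) -> no flip
Dir SE: opp run (4,2) capped by W -> flip

Answer: (3,2) (4,2)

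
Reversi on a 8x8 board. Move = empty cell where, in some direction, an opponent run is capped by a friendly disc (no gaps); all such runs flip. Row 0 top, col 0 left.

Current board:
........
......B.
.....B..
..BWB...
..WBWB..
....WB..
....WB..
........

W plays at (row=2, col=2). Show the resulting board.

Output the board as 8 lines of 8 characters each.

Place W at (2,2); scan 8 dirs for brackets.
Dir NW: first cell '.' (not opp) -> no flip
Dir N: first cell '.' (not opp) -> no flip
Dir NE: first cell '.' (not opp) -> no flip
Dir W: first cell '.' (not opp) -> no flip
Dir E: first cell '.' (not opp) -> no flip
Dir SW: first cell '.' (not opp) -> no flip
Dir S: opp run (3,2) capped by W -> flip
Dir SE: first cell 'W' (not opp) -> no flip
All flips: (3,2)

Answer: ........
......B.
..W..B..
..WWB...
..WBWB..
....WB..
....WB..
........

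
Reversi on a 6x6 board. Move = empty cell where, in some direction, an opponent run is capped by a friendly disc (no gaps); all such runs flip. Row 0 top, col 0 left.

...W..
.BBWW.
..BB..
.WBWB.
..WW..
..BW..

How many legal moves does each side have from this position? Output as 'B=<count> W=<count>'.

-- B to move --
(0,2): no bracket -> illegal
(0,4): flips 1 -> legal
(0,5): flips 1 -> legal
(1,5): flips 2 -> legal
(2,0): no bracket -> illegal
(2,1): no bracket -> illegal
(2,4): no bracket -> illegal
(2,5): no bracket -> illegal
(3,0): flips 1 -> legal
(4,0): flips 1 -> legal
(4,1): no bracket -> illegal
(4,4): flips 1 -> legal
(5,1): no bracket -> illegal
(5,4): flips 2 -> legal
B mobility = 7
-- W to move --
(0,0): flips 2 -> legal
(0,1): no bracket -> illegal
(0,2): flips 3 -> legal
(1,0): flips 2 -> legal
(2,0): no bracket -> illegal
(2,1): flips 2 -> legal
(2,4): no bracket -> illegal
(2,5): flips 1 -> legal
(3,5): flips 1 -> legal
(4,1): flips 2 -> legal
(4,4): no bracket -> illegal
(4,5): no bracket -> illegal
(5,1): flips 1 -> legal
W mobility = 8

Answer: B=7 W=8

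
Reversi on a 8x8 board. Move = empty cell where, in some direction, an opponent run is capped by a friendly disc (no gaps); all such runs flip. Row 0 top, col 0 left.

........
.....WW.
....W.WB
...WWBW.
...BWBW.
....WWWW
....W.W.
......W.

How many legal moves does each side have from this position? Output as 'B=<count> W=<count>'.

-- B to move --
(0,4): no bracket -> illegal
(0,5): flips 1 -> legal
(0,6): no bracket -> illegal
(0,7): no bracket -> illegal
(1,3): flips 1 -> legal
(1,4): no bracket -> illegal
(1,7): flips 1 -> legal
(2,2): no bracket -> illegal
(2,3): flips 2 -> legal
(2,5): flips 2 -> legal
(3,2): flips 2 -> legal
(3,7): flips 1 -> legal
(4,2): no bracket -> illegal
(4,7): flips 1 -> legal
(5,3): flips 1 -> legal
(6,3): flips 1 -> legal
(6,5): flips 2 -> legal
(6,7): flips 1 -> legal
(7,3): no bracket -> illegal
(7,4): no bracket -> illegal
(7,5): no bracket -> illegal
(7,7): no bracket -> illegal
B mobility = 12
-- W to move --
(1,7): no bracket -> illegal
(2,5): flips 2 -> legal
(3,2): flips 1 -> legal
(3,7): no bracket -> illegal
(4,2): flips 1 -> legal
(5,2): flips 1 -> legal
(5,3): flips 1 -> legal
W mobility = 5

Answer: B=12 W=5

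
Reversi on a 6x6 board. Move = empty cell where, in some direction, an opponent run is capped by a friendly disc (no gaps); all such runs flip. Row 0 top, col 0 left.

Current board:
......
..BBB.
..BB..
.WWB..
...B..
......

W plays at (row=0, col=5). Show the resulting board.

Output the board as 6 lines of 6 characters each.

Place W at (0,5); scan 8 dirs for brackets.
Dir NW: edge -> no flip
Dir N: edge -> no flip
Dir NE: edge -> no flip
Dir W: first cell '.' (not opp) -> no flip
Dir E: edge -> no flip
Dir SW: opp run (1,4) (2,3) capped by W -> flip
Dir S: first cell '.' (not opp) -> no flip
Dir SE: edge -> no flip
All flips: (1,4) (2,3)

Answer: .....W
..BBW.
..BW..
.WWB..
...B..
......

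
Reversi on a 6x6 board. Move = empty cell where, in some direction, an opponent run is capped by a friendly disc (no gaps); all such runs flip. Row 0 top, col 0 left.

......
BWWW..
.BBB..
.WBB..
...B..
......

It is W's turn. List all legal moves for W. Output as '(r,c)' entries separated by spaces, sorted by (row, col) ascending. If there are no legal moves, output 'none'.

(0,0): no bracket -> illegal
(0,1): no bracket -> illegal
(1,4): no bracket -> illegal
(2,0): no bracket -> illegal
(2,4): no bracket -> illegal
(3,0): flips 1 -> legal
(3,4): flips 3 -> legal
(4,1): no bracket -> illegal
(4,2): flips 2 -> legal
(4,4): flips 2 -> legal
(5,2): no bracket -> illegal
(5,3): flips 3 -> legal
(5,4): no bracket -> illegal

Answer: (3,0) (3,4) (4,2) (4,4) (5,3)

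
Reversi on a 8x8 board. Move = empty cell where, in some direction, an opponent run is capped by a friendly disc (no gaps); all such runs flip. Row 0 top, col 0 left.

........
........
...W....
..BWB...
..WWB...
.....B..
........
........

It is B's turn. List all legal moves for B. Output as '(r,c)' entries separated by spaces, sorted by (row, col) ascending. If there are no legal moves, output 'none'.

(1,2): flips 1 -> legal
(1,3): no bracket -> illegal
(1,4): flips 1 -> legal
(2,2): flips 1 -> legal
(2,4): no bracket -> illegal
(3,1): no bracket -> illegal
(4,1): flips 2 -> legal
(5,1): no bracket -> illegal
(5,2): flips 2 -> legal
(5,3): no bracket -> illegal
(5,4): flips 1 -> legal

Answer: (1,2) (1,4) (2,2) (4,1) (5,2) (5,4)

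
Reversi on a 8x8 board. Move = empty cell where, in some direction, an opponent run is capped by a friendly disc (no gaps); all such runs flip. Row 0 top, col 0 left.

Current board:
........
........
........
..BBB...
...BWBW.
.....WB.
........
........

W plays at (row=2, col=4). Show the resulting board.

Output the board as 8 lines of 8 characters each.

Place W at (2,4); scan 8 dirs for brackets.
Dir NW: first cell '.' (not opp) -> no flip
Dir N: first cell '.' (not opp) -> no flip
Dir NE: first cell '.' (not opp) -> no flip
Dir W: first cell '.' (not opp) -> no flip
Dir E: first cell '.' (not opp) -> no flip
Dir SW: opp run (3,3), next='.' -> no flip
Dir S: opp run (3,4) capped by W -> flip
Dir SE: first cell '.' (not opp) -> no flip
All flips: (3,4)

Answer: ........
........
....W...
..BBW...
...BWBW.
.....WB.
........
........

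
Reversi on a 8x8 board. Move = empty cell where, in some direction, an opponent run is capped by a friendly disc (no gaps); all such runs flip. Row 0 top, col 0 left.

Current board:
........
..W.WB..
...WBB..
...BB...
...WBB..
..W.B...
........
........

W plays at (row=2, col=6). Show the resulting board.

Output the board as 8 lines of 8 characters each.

Answer: ........
..W.WB..
...WWWW.
...BB...
...WBB..
..W.B...
........
........

Derivation:
Place W at (2,6); scan 8 dirs for brackets.
Dir NW: opp run (1,5), next='.' -> no flip
Dir N: first cell '.' (not opp) -> no flip
Dir NE: first cell '.' (not opp) -> no flip
Dir W: opp run (2,5) (2,4) capped by W -> flip
Dir E: first cell '.' (not opp) -> no flip
Dir SW: first cell '.' (not opp) -> no flip
Dir S: first cell '.' (not opp) -> no flip
Dir SE: first cell '.' (not opp) -> no flip
All flips: (2,4) (2,5)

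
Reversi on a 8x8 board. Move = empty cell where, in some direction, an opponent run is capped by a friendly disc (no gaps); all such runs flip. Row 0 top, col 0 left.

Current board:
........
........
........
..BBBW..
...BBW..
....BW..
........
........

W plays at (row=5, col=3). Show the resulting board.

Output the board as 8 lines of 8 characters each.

Answer: ........
........
........
..BBBW..
...BWW..
...WWW..
........
........

Derivation:
Place W at (5,3); scan 8 dirs for brackets.
Dir NW: first cell '.' (not opp) -> no flip
Dir N: opp run (4,3) (3,3), next='.' -> no flip
Dir NE: opp run (4,4) capped by W -> flip
Dir W: first cell '.' (not opp) -> no flip
Dir E: opp run (5,4) capped by W -> flip
Dir SW: first cell '.' (not opp) -> no flip
Dir S: first cell '.' (not opp) -> no flip
Dir SE: first cell '.' (not opp) -> no flip
All flips: (4,4) (5,4)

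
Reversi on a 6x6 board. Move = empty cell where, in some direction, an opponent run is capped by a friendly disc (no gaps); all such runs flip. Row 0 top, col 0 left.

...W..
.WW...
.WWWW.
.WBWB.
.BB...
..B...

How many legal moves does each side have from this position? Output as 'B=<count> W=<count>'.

Answer: B=7 W=7

Derivation:
-- B to move --
(0,0): no bracket -> illegal
(0,1): flips 5 -> legal
(0,2): flips 2 -> legal
(0,4): no bracket -> illegal
(1,0): flips 1 -> legal
(1,3): no bracket -> illegal
(1,4): flips 2 -> legal
(1,5): flips 2 -> legal
(2,0): flips 1 -> legal
(2,5): no bracket -> illegal
(3,0): flips 1 -> legal
(3,5): no bracket -> illegal
(4,0): no bracket -> illegal
(4,3): no bracket -> illegal
(4,4): no bracket -> illegal
B mobility = 7
-- W to move --
(2,5): no bracket -> illegal
(3,0): no bracket -> illegal
(3,5): flips 1 -> legal
(4,0): no bracket -> illegal
(4,3): flips 1 -> legal
(4,4): flips 1 -> legal
(4,5): flips 1 -> legal
(5,0): flips 2 -> legal
(5,1): flips 2 -> legal
(5,3): flips 1 -> legal
W mobility = 7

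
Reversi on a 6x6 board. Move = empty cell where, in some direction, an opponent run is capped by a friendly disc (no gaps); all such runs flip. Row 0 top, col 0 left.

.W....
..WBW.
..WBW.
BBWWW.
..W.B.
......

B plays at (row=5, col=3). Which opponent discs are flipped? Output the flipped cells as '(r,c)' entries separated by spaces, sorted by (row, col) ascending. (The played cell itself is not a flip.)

Dir NW: opp run (4,2) capped by B -> flip
Dir N: first cell '.' (not opp) -> no flip
Dir NE: first cell 'B' (not opp) -> no flip
Dir W: first cell '.' (not opp) -> no flip
Dir E: first cell '.' (not opp) -> no flip
Dir SW: edge -> no flip
Dir S: edge -> no flip
Dir SE: edge -> no flip

Answer: (4,2)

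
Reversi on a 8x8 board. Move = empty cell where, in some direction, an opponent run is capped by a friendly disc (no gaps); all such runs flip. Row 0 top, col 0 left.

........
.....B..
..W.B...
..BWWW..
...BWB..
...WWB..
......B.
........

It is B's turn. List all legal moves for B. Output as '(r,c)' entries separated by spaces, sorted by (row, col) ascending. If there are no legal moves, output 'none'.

Answer: (1,1) (1,2) (2,3) (2,5) (3,6) (4,2) (4,6) (5,2) (6,3) (6,4) (6,5)

Derivation:
(1,1): flips 3 -> legal
(1,2): flips 1 -> legal
(1,3): no bracket -> illegal
(2,1): no bracket -> illegal
(2,3): flips 2 -> legal
(2,5): flips 2 -> legal
(2,6): no bracket -> illegal
(3,1): no bracket -> illegal
(3,6): flips 3 -> legal
(4,2): flips 1 -> legal
(4,6): flips 1 -> legal
(5,2): flips 2 -> legal
(6,2): no bracket -> illegal
(6,3): flips 2 -> legal
(6,4): flips 3 -> legal
(6,5): flips 1 -> legal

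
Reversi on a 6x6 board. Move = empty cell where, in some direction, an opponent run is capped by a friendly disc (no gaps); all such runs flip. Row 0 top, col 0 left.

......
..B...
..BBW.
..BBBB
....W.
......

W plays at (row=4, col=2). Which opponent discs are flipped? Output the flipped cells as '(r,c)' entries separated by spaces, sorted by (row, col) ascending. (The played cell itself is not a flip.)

Answer: (3,3)

Derivation:
Dir NW: first cell '.' (not opp) -> no flip
Dir N: opp run (3,2) (2,2) (1,2), next='.' -> no flip
Dir NE: opp run (3,3) capped by W -> flip
Dir W: first cell '.' (not opp) -> no flip
Dir E: first cell '.' (not opp) -> no flip
Dir SW: first cell '.' (not opp) -> no flip
Dir S: first cell '.' (not opp) -> no flip
Dir SE: first cell '.' (not opp) -> no flip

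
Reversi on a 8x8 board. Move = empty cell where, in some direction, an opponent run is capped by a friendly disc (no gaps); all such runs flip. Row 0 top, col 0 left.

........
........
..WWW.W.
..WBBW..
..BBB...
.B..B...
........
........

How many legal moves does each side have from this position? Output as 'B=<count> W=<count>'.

-- B to move --
(1,1): flips 1 -> legal
(1,2): flips 3 -> legal
(1,3): flips 1 -> legal
(1,4): flips 1 -> legal
(1,5): flips 1 -> legal
(1,6): no bracket -> illegal
(1,7): flips 2 -> legal
(2,1): flips 1 -> legal
(2,5): no bracket -> illegal
(2,7): no bracket -> illegal
(3,1): flips 1 -> legal
(3,6): flips 1 -> legal
(3,7): no bracket -> illegal
(4,1): no bracket -> illegal
(4,5): no bracket -> illegal
(4,6): no bracket -> illegal
B mobility = 9
-- W to move --
(2,5): no bracket -> illegal
(3,1): no bracket -> illegal
(4,0): no bracket -> illegal
(4,1): no bracket -> illegal
(4,5): flips 1 -> legal
(5,0): no bracket -> illegal
(5,2): flips 1 -> legal
(5,3): flips 3 -> legal
(5,5): flips 2 -> legal
(6,0): flips 3 -> legal
(6,1): no bracket -> illegal
(6,2): no bracket -> illegal
(6,3): no bracket -> illegal
(6,4): flips 3 -> legal
(6,5): flips 2 -> legal
W mobility = 7

Answer: B=9 W=7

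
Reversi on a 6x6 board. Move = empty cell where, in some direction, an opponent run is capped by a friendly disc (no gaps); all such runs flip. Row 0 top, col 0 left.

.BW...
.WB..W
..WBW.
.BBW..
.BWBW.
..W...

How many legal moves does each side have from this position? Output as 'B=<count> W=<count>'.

Answer: B=8 W=7

Derivation:
-- B to move --
(0,0): no bracket -> illegal
(0,3): flips 1 -> legal
(0,4): no bracket -> illegal
(0,5): no bracket -> illegal
(1,0): flips 1 -> legal
(1,3): flips 1 -> legal
(1,4): no bracket -> illegal
(2,0): no bracket -> illegal
(2,1): flips 2 -> legal
(2,5): flips 1 -> legal
(3,4): flips 1 -> legal
(3,5): no bracket -> illegal
(4,5): flips 1 -> legal
(5,1): no bracket -> illegal
(5,3): flips 1 -> legal
(5,4): no bracket -> illegal
(5,5): no bracket -> illegal
B mobility = 8
-- W to move --
(0,0): flips 1 -> legal
(0,3): no bracket -> illegal
(1,0): no bracket -> illegal
(1,3): flips 2 -> legal
(1,4): no bracket -> illegal
(2,0): flips 1 -> legal
(2,1): no bracket -> illegal
(3,0): flips 3 -> legal
(3,4): flips 1 -> legal
(4,0): flips 2 -> legal
(5,0): no bracket -> illegal
(5,1): no bracket -> illegal
(5,3): flips 1 -> legal
(5,4): no bracket -> illegal
W mobility = 7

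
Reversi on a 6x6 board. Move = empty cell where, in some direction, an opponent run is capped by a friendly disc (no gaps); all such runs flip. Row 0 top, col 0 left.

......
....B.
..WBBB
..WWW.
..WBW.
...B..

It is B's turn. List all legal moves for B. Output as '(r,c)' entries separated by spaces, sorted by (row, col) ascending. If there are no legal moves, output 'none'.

(1,1): no bracket -> illegal
(1,2): no bracket -> illegal
(1,3): no bracket -> illegal
(2,1): flips 2 -> legal
(3,1): flips 1 -> legal
(3,5): flips 1 -> legal
(4,1): flips 2 -> legal
(4,5): flips 2 -> legal
(5,1): flips 2 -> legal
(5,2): no bracket -> illegal
(5,4): flips 2 -> legal
(5,5): no bracket -> illegal

Answer: (2,1) (3,1) (3,5) (4,1) (4,5) (5,1) (5,4)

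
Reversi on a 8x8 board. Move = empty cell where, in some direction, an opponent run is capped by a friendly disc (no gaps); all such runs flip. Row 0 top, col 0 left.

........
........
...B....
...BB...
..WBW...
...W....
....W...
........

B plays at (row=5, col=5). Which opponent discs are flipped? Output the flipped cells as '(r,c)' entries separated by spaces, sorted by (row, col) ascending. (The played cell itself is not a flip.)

Dir NW: opp run (4,4) capped by B -> flip
Dir N: first cell '.' (not opp) -> no flip
Dir NE: first cell '.' (not opp) -> no flip
Dir W: first cell '.' (not opp) -> no flip
Dir E: first cell '.' (not opp) -> no flip
Dir SW: opp run (6,4), next='.' -> no flip
Dir S: first cell '.' (not opp) -> no flip
Dir SE: first cell '.' (not opp) -> no flip

Answer: (4,4)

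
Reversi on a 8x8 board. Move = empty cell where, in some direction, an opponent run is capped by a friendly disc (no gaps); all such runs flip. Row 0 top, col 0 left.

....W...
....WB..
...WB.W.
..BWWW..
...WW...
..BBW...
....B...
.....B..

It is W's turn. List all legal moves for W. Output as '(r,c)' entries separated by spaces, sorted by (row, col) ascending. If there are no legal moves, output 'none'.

(0,5): no bracket -> illegal
(0,6): flips 2 -> legal
(1,3): flips 1 -> legal
(1,6): flips 1 -> legal
(2,1): flips 1 -> legal
(2,2): no bracket -> illegal
(2,5): flips 1 -> legal
(3,1): flips 1 -> legal
(4,1): flips 1 -> legal
(4,2): no bracket -> illegal
(5,1): flips 2 -> legal
(5,5): no bracket -> illegal
(6,1): flips 1 -> legal
(6,2): flips 1 -> legal
(6,3): flips 1 -> legal
(6,5): no bracket -> illegal
(6,6): no bracket -> illegal
(7,3): no bracket -> illegal
(7,4): flips 1 -> legal
(7,6): no bracket -> illegal

Answer: (0,6) (1,3) (1,6) (2,1) (2,5) (3,1) (4,1) (5,1) (6,1) (6,2) (6,3) (7,4)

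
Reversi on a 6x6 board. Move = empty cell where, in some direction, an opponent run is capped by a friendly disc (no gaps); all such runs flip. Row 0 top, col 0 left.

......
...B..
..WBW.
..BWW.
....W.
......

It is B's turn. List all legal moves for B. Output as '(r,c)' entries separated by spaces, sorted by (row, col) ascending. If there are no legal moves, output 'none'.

Answer: (1,2) (2,1) (2,5) (3,1) (3,5) (4,3) (4,5)

Derivation:
(1,1): no bracket -> illegal
(1,2): flips 1 -> legal
(1,4): no bracket -> illegal
(1,5): no bracket -> illegal
(2,1): flips 1 -> legal
(2,5): flips 1 -> legal
(3,1): flips 1 -> legal
(3,5): flips 3 -> legal
(4,2): no bracket -> illegal
(4,3): flips 1 -> legal
(4,5): flips 1 -> legal
(5,3): no bracket -> illegal
(5,4): no bracket -> illegal
(5,5): no bracket -> illegal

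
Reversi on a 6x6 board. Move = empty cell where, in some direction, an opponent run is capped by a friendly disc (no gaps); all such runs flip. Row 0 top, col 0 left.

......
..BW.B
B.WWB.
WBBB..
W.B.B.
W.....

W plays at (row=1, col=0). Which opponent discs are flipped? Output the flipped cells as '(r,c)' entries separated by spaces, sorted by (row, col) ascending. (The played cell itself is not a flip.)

Dir NW: edge -> no flip
Dir N: first cell '.' (not opp) -> no flip
Dir NE: first cell '.' (not opp) -> no flip
Dir W: edge -> no flip
Dir E: first cell '.' (not opp) -> no flip
Dir SW: edge -> no flip
Dir S: opp run (2,0) capped by W -> flip
Dir SE: first cell '.' (not opp) -> no flip

Answer: (2,0)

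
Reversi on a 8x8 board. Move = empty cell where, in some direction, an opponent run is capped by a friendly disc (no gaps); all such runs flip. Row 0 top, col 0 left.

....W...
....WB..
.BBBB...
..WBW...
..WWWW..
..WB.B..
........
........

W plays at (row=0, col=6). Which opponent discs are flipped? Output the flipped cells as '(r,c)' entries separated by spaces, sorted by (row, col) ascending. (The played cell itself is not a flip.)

Dir NW: edge -> no flip
Dir N: edge -> no flip
Dir NE: edge -> no flip
Dir W: first cell '.' (not opp) -> no flip
Dir E: first cell '.' (not opp) -> no flip
Dir SW: opp run (1,5) (2,4) (3,3) capped by W -> flip
Dir S: first cell '.' (not opp) -> no flip
Dir SE: first cell '.' (not opp) -> no flip

Answer: (1,5) (2,4) (3,3)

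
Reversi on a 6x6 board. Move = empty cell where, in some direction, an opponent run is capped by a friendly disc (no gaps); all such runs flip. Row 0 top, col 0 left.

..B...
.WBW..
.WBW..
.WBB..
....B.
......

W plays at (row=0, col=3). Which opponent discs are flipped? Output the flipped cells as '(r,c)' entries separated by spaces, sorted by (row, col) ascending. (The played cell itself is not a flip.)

Dir NW: edge -> no flip
Dir N: edge -> no flip
Dir NE: edge -> no flip
Dir W: opp run (0,2), next='.' -> no flip
Dir E: first cell '.' (not opp) -> no flip
Dir SW: opp run (1,2) capped by W -> flip
Dir S: first cell 'W' (not opp) -> no flip
Dir SE: first cell '.' (not opp) -> no flip

Answer: (1,2)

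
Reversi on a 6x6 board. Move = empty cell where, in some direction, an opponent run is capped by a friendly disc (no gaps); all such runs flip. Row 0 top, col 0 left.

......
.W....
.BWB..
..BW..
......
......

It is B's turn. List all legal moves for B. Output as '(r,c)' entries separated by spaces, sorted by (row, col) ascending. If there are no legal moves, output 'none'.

Answer: (0,1) (1,2) (3,4) (4,3)

Derivation:
(0,0): no bracket -> illegal
(0,1): flips 1 -> legal
(0,2): no bracket -> illegal
(1,0): no bracket -> illegal
(1,2): flips 1 -> legal
(1,3): no bracket -> illegal
(2,0): no bracket -> illegal
(2,4): no bracket -> illegal
(3,1): no bracket -> illegal
(3,4): flips 1 -> legal
(4,2): no bracket -> illegal
(4,3): flips 1 -> legal
(4,4): no bracket -> illegal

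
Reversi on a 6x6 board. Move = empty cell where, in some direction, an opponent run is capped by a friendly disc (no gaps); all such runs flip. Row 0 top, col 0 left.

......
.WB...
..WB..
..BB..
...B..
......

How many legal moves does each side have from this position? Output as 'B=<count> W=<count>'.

Answer: B=3 W=5

Derivation:
-- B to move --
(0,0): flips 2 -> legal
(0,1): no bracket -> illegal
(0,2): no bracket -> illegal
(1,0): flips 1 -> legal
(1,3): no bracket -> illegal
(2,0): no bracket -> illegal
(2,1): flips 1 -> legal
(3,1): no bracket -> illegal
B mobility = 3
-- W to move --
(0,1): no bracket -> illegal
(0,2): flips 1 -> legal
(0,3): no bracket -> illegal
(1,3): flips 1 -> legal
(1,4): no bracket -> illegal
(2,1): no bracket -> illegal
(2,4): flips 1 -> legal
(3,1): no bracket -> illegal
(3,4): no bracket -> illegal
(4,1): no bracket -> illegal
(4,2): flips 1 -> legal
(4,4): flips 1 -> legal
(5,2): no bracket -> illegal
(5,3): no bracket -> illegal
(5,4): no bracket -> illegal
W mobility = 5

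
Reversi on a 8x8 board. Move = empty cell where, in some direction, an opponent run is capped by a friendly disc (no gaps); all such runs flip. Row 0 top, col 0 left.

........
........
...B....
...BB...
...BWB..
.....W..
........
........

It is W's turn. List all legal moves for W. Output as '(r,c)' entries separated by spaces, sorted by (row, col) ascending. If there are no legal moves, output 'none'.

(1,2): no bracket -> illegal
(1,3): no bracket -> illegal
(1,4): no bracket -> illegal
(2,2): flips 1 -> legal
(2,4): flips 1 -> legal
(2,5): no bracket -> illegal
(3,2): no bracket -> illegal
(3,5): flips 1 -> legal
(3,6): no bracket -> illegal
(4,2): flips 1 -> legal
(4,6): flips 1 -> legal
(5,2): no bracket -> illegal
(5,3): no bracket -> illegal
(5,4): no bracket -> illegal
(5,6): no bracket -> illegal

Answer: (2,2) (2,4) (3,5) (4,2) (4,6)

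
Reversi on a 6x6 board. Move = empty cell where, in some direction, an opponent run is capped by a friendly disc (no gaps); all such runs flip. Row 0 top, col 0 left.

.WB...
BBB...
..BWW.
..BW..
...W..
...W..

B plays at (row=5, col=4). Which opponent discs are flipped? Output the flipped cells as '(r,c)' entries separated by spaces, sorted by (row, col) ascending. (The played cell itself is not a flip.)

Answer: (4,3)

Derivation:
Dir NW: opp run (4,3) capped by B -> flip
Dir N: first cell '.' (not opp) -> no flip
Dir NE: first cell '.' (not opp) -> no flip
Dir W: opp run (5,3), next='.' -> no flip
Dir E: first cell '.' (not opp) -> no flip
Dir SW: edge -> no flip
Dir S: edge -> no flip
Dir SE: edge -> no flip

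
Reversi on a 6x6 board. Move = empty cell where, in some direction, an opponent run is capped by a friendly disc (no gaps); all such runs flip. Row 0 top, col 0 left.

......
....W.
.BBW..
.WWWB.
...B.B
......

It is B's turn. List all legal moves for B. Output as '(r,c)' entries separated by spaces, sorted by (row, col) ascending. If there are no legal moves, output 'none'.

Answer: (1,2) (1,3) (2,4) (3,0) (4,0) (4,1) (4,2) (4,4)

Derivation:
(0,3): no bracket -> illegal
(0,4): no bracket -> illegal
(0,5): no bracket -> illegal
(1,2): flips 1 -> legal
(1,3): flips 2 -> legal
(1,5): no bracket -> illegal
(2,0): no bracket -> illegal
(2,4): flips 1 -> legal
(2,5): no bracket -> illegal
(3,0): flips 3 -> legal
(4,0): flips 1 -> legal
(4,1): flips 1 -> legal
(4,2): flips 1 -> legal
(4,4): flips 1 -> legal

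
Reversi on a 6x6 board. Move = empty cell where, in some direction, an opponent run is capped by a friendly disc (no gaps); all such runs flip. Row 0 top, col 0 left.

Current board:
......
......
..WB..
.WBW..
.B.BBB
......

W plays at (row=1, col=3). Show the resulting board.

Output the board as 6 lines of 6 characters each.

Place W at (1,3); scan 8 dirs for brackets.
Dir NW: first cell '.' (not opp) -> no flip
Dir N: first cell '.' (not opp) -> no flip
Dir NE: first cell '.' (not opp) -> no flip
Dir W: first cell '.' (not opp) -> no flip
Dir E: first cell '.' (not opp) -> no flip
Dir SW: first cell 'W' (not opp) -> no flip
Dir S: opp run (2,3) capped by W -> flip
Dir SE: first cell '.' (not opp) -> no flip
All flips: (2,3)

Answer: ......
...W..
..WW..
.WBW..
.B.BBB
......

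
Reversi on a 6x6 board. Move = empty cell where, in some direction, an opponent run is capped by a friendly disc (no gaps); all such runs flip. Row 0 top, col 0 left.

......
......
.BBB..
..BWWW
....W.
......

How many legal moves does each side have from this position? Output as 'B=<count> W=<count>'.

-- B to move --
(2,4): no bracket -> illegal
(2,5): no bracket -> illegal
(4,2): no bracket -> illegal
(4,3): flips 1 -> legal
(4,5): flips 1 -> legal
(5,3): no bracket -> illegal
(5,4): no bracket -> illegal
(5,5): flips 2 -> legal
B mobility = 3
-- W to move --
(1,0): no bracket -> illegal
(1,1): flips 1 -> legal
(1,2): flips 1 -> legal
(1,3): flips 1 -> legal
(1,4): no bracket -> illegal
(2,0): no bracket -> illegal
(2,4): no bracket -> illegal
(3,0): no bracket -> illegal
(3,1): flips 1 -> legal
(4,1): no bracket -> illegal
(4,2): no bracket -> illegal
(4,3): no bracket -> illegal
W mobility = 4

Answer: B=3 W=4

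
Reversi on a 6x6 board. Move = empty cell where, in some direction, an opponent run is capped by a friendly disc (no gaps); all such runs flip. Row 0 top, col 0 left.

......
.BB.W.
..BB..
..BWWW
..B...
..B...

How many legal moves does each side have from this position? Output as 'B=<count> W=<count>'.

Answer: B=5 W=6

Derivation:
-- B to move --
(0,3): no bracket -> illegal
(0,4): no bracket -> illegal
(0,5): flips 1 -> legal
(1,3): no bracket -> illegal
(1,5): no bracket -> illegal
(2,4): flips 1 -> legal
(2,5): no bracket -> illegal
(4,3): flips 1 -> legal
(4,4): flips 1 -> legal
(4,5): flips 1 -> legal
B mobility = 5
-- W to move --
(0,0): flips 2 -> legal
(0,1): flips 2 -> legal
(0,2): no bracket -> illegal
(0,3): no bracket -> illegal
(1,0): no bracket -> illegal
(1,3): flips 1 -> legal
(2,0): no bracket -> illegal
(2,1): no bracket -> illegal
(2,4): no bracket -> illegal
(3,1): flips 1 -> legal
(4,1): flips 2 -> legal
(4,3): no bracket -> illegal
(5,1): flips 1 -> legal
(5,3): no bracket -> illegal
W mobility = 6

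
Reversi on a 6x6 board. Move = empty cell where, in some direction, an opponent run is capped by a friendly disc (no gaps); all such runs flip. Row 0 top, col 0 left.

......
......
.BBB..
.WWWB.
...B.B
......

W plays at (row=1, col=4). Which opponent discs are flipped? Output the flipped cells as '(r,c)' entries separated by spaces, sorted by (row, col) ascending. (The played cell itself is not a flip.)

Answer: (2,3)

Derivation:
Dir NW: first cell '.' (not opp) -> no flip
Dir N: first cell '.' (not opp) -> no flip
Dir NE: first cell '.' (not opp) -> no flip
Dir W: first cell '.' (not opp) -> no flip
Dir E: first cell '.' (not opp) -> no flip
Dir SW: opp run (2,3) capped by W -> flip
Dir S: first cell '.' (not opp) -> no flip
Dir SE: first cell '.' (not opp) -> no flip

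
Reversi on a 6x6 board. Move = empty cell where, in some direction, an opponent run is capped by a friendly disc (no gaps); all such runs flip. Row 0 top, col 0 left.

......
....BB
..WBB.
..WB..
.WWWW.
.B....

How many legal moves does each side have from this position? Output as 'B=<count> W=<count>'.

Answer: B=6 W=4

Derivation:
-- B to move --
(1,1): flips 1 -> legal
(1,2): no bracket -> illegal
(1,3): no bracket -> illegal
(2,1): flips 1 -> legal
(3,0): no bracket -> illegal
(3,1): flips 2 -> legal
(3,4): no bracket -> illegal
(3,5): no bracket -> illegal
(4,0): no bracket -> illegal
(4,5): no bracket -> illegal
(5,0): flips 2 -> legal
(5,2): no bracket -> illegal
(5,3): flips 1 -> legal
(5,4): no bracket -> illegal
(5,5): flips 1 -> legal
B mobility = 6
-- W to move --
(0,3): no bracket -> illegal
(0,4): no bracket -> illegal
(0,5): flips 2 -> legal
(1,2): no bracket -> illegal
(1,3): flips 2 -> legal
(2,5): flips 2 -> legal
(3,4): flips 1 -> legal
(3,5): no bracket -> illegal
(4,0): no bracket -> illegal
(5,0): no bracket -> illegal
(5,2): no bracket -> illegal
W mobility = 4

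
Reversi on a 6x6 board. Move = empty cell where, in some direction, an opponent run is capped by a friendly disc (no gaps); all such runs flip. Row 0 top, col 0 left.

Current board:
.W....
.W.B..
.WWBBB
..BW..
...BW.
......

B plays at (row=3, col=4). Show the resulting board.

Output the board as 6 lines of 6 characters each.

Place B at (3,4); scan 8 dirs for brackets.
Dir NW: first cell 'B' (not opp) -> no flip
Dir N: first cell 'B' (not opp) -> no flip
Dir NE: first cell 'B' (not opp) -> no flip
Dir W: opp run (3,3) capped by B -> flip
Dir E: first cell '.' (not opp) -> no flip
Dir SW: first cell 'B' (not opp) -> no flip
Dir S: opp run (4,4), next='.' -> no flip
Dir SE: first cell '.' (not opp) -> no flip
All flips: (3,3)

Answer: .W....
.W.B..
.WWBBB
..BBB.
...BW.
......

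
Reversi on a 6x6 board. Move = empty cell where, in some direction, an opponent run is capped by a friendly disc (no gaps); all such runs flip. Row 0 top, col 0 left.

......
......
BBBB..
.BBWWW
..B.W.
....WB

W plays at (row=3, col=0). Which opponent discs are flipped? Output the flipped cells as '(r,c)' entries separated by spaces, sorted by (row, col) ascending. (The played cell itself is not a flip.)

Answer: (3,1) (3,2)

Derivation:
Dir NW: edge -> no flip
Dir N: opp run (2,0), next='.' -> no flip
Dir NE: opp run (2,1), next='.' -> no flip
Dir W: edge -> no flip
Dir E: opp run (3,1) (3,2) capped by W -> flip
Dir SW: edge -> no flip
Dir S: first cell '.' (not opp) -> no flip
Dir SE: first cell '.' (not opp) -> no flip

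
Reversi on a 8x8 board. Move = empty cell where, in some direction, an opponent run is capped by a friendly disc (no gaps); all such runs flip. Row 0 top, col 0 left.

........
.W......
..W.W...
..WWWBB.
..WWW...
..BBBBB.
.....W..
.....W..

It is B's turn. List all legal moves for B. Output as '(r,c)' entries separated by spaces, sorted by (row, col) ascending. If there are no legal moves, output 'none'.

(0,0): flips 4 -> legal
(0,1): no bracket -> illegal
(0,2): no bracket -> illegal
(1,0): no bracket -> illegal
(1,2): flips 3 -> legal
(1,3): flips 1 -> legal
(1,4): flips 3 -> legal
(1,5): no bracket -> illegal
(2,0): no bracket -> illegal
(2,1): flips 2 -> legal
(2,3): flips 2 -> legal
(2,5): flips 2 -> legal
(3,1): flips 4 -> legal
(4,1): no bracket -> illegal
(4,5): no bracket -> illegal
(5,1): no bracket -> illegal
(6,4): no bracket -> illegal
(6,6): no bracket -> illegal
(7,4): flips 1 -> legal
(7,6): flips 1 -> legal

Answer: (0,0) (1,2) (1,3) (1,4) (2,1) (2,3) (2,5) (3,1) (7,4) (7,6)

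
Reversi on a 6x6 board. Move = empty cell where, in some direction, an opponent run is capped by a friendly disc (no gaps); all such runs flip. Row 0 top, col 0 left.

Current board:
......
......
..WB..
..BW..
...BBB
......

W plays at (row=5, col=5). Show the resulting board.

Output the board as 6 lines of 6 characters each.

Place W at (5,5); scan 8 dirs for brackets.
Dir NW: opp run (4,4) capped by W -> flip
Dir N: opp run (4,5), next='.' -> no flip
Dir NE: edge -> no flip
Dir W: first cell '.' (not opp) -> no flip
Dir E: edge -> no flip
Dir SW: edge -> no flip
Dir S: edge -> no flip
Dir SE: edge -> no flip
All flips: (4,4)

Answer: ......
......
..WB..
..BW..
...BWB
.....W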